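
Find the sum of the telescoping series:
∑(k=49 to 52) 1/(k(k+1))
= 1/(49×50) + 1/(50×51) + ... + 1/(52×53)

Partial fractions: 1/(k(k+1)) = 1/k - 1/(k+1)
The series telescopes:
= (1/49 - 1/50) + (1/50 - 1/51) + ... + (1/52 - 1/53)
= 1/49 - 1/53
= 4/2597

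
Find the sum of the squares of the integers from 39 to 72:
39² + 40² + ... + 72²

Use ∑_{k=1}^{n} k² = n(n+1)(2n+1)/6, then subtract the first 38 terms.
∑_{k=1}^{72} k² = 72×73×145/6 = 127020
∑_{k=1}^{38} k² = 38×39×77/6 = 19019
∑_{k=39}^{72} k² = 127020 - 19019 = 108001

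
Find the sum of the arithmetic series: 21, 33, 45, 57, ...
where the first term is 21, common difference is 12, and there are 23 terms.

Sₙ = n/2 × (first + last)
Last term = a + (n-1)d = 21 + (23-1)×12 = 285
S_23 = 23/2 × (21 + 285)
S_23 = 23/2 × 306 = 3519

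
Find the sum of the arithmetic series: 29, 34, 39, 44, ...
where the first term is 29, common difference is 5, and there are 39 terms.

Sₙ = n/2 × (first + last)
Last term = a + (n-1)d = 29 + (39-1)×5 = 219
S_39 = 39/2 × (29 + 219)
S_39 = 39/2 × 248 = 4836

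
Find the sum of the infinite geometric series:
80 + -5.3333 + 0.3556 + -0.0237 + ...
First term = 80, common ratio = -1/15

For |r| < 1, S = a / (1 - r)
S = 80 / (1 - (-1/15))
S = 80 / (16/15)
S = 75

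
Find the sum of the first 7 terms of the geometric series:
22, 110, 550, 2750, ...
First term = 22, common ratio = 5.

Sₙ = a(1 - rⁿ) / (1 - r)
S_7 = 22(1 - 5^7) / (1 - 5)
S_7 = 22(1 - 78125) / (-4)
S_7 = 429682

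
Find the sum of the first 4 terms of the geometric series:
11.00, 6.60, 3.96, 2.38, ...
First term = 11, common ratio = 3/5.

Sₙ = a(1 - rⁿ) / (1 - r)
S_4 = 11(1 - (3/5)^4) / (1 - (3/5))
S_4 = 11(1 - (81/625)) / (2/5)
S_4 = 2992/125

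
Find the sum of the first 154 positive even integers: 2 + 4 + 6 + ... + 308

Sum of first n even numbers = n(n+1)
= 154×155
= 23870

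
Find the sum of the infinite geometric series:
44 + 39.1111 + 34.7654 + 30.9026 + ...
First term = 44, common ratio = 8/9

For |r| < 1, S = a / (1 - r)
S = 44 / (1 - (8/9))
S = 44 / (1/9)
S = 396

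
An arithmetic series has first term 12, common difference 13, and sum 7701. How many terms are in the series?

Using S = n/2 × [2a + (n-1)d]
7701 = n/2 × [2(12) + (n-1)(13)]
7701 = n/2 × [24 + 13n - 13]
15402 = n × [11 + 13n]
13n² + (11)n - 15402 = 0
Discriminant: Δ = (11)² - 4(13)(-15402) = 121 + 800904 = 801025
√Δ = 895
n = [-(11) + √Δ] / (2·13) = (-11 + 895) / 26 = 884 / 26 = 34
(The negative root is discarded since n must be a positive integer.)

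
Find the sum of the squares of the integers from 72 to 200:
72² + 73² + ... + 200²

Use ∑_{k=1}^{n} k² = n(n+1)(2n+1)/6, then subtract the first 71 terms.
∑_{k=1}^{200} k² = 200×201×401/6 = 2686700
∑_{k=1}^{71} k² = 71×72×143/6 = 121836
∑_{k=72}^{200} k² = 2686700 - 121836 = 2564864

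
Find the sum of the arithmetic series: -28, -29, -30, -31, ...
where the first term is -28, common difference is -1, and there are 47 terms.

Sₙ = n/2 × (first + last)
Last term = a + (n-1)d = -28 + (47-1)×(-1) = -74
S_47 = 47/2 × (-28 + (-74))
S_47 = 47/2 × (-102) = -2397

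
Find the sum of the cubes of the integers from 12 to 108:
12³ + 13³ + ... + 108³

Use ∑_{k=1}^{n} k³ = [n(n+1)/2]², then subtract the first 11 terms.
∑_{k=1}^{108} k³ = [108×109/2]² = 5886² = 34644996
∑_{k=1}^{11} k³ = [11×12/2]² = 66² = 4356
∑_{k=12}^{108} k³ = 34644996 - 4356 = 34640640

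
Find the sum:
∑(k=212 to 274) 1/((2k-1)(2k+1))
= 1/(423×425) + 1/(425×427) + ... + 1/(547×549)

Partial fractions: 1/((2k-1)(2k+1)) = (1/2)[1/(2k-1) - 1/(2k+1)]
The series telescopes:
= (1/2)[1/423 - 1/549]
= 7/25803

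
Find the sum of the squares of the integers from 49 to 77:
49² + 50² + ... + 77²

Use ∑_{k=1}^{n} k² = n(n+1)(2n+1)/6, then subtract the first 48 terms.
∑_{k=1}^{77} k² = 77×78×155/6 = 155155
∑_{k=1}^{48} k² = 48×49×97/6 = 38024
∑_{k=49}^{77} k² = 155155 - 38024 = 117131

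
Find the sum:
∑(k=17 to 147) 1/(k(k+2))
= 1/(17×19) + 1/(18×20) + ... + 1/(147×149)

Partial fractions: 1/(k(k+2)) = (1/2)[1/k - 1/(k+2)]
Telescoping leaves the first two and last two terms:
= (1/2)[1/17 + 1/18 - 1/148 - 1/149]
= 340469/6747912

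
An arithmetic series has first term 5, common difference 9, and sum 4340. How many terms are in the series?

Using S = n/2 × [2a + (n-1)d]
4340 = n/2 × [2(5) + (n-1)(9)]
4340 = n/2 × [10 + 9n - 9]
8680 = n × [1 + 9n]
9n² + (1)n - 8680 = 0
Discriminant: Δ = (1)² - 4(9)(-8680) = 1 + 312480 = 312481
√Δ = 559
n = [-(1) + √Δ] / (2·9) = (-1 + 559) / 18 = 558 / 18 = 31
(The negative root is discarded since n must be a positive integer.)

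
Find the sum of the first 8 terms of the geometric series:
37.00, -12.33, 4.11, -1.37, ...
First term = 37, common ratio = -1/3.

Sₙ = a(1 - rⁿ) / (1 - r)
S_8 = 37(1 - (-1/3)^8) / (1 - (-1/3))
S_8 = 37(1 - (1/6561)) / (4/3)
S_8 = 60680/2187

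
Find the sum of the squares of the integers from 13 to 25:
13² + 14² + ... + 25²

Use ∑_{k=1}^{n} k² = n(n+1)(2n+1)/6, then subtract the first 12 terms.
∑_{k=1}^{25} k² = 25×26×51/6 = 5525
∑_{k=1}^{12} k² = 12×13×25/6 = 650
∑_{k=13}^{25} k² = 5525 - 650 = 4875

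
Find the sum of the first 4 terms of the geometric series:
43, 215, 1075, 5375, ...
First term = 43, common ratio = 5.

Sₙ = a(1 - rⁿ) / (1 - r)
S_4 = 43(1 - 5^4) / (1 - 5)
S_4 = 43(1 - 625) / (-4)
S_4 = 6708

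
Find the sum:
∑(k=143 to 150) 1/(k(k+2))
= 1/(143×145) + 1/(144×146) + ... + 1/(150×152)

Partial fractions: 1/(k(k+2)) = (1/2)[1/k - 1/(k+2)]
Telescoping leaves the first two and last two terms:
= (1/2)[1/143 + 1/144 - 1/151 - 1/152]
= 43481/118156896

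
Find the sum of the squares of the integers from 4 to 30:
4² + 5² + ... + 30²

Use ∑_{k=1}^{n} k² = n(n+1)(2n+1)/6, then subtract the first 3 terms.
∑_{k=1}^{30} k² = 30×31×61/6 = 9455
∑_{k=1}^{3} k² = 3×4×7/6 = 14
∑_{k=4}^{30} k² = 9455 - 14 = 9441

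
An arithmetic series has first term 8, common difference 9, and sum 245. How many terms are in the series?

Using S = n/2 × [2a + (n-1)d]
245 = n/2 × [2(8) + (n-1)(9)]
245 = n/2 × [16 + 9n - 9]
490 = n × [7 + 9n]
9n² + (7)n - 490 = 0
Discriminant: Δ = (7)² - 4(9)(-490) = 49 + 17640 = 17689
√Δ = 133
n = [-(7) + √Δ] / (2·9) = (-7 + 133) / 18 = 126 / 18 = 7
(The negative root is discarded since n must be a positive integer.)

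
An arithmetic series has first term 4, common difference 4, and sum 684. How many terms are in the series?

Using S = n/2 × [2a + (n-1)d]
684 = n/2 × [2(4) + (n-1)(4)]
684 = n/2 × [8 + 4n - 4]
1368 = n × [4 + 4n]
4n² + (4)n - 1368 = 0
Discriminant: Δ = (4)² - 4(4)(-1368) = 16 + 21888 = 21904
√Δ = 148
n = [-(4) + √Δ] / (2·4) = (-4 + 148) / 8 = 144 / 8 = 18
(The negative root is discarded since n must be a positive integer.)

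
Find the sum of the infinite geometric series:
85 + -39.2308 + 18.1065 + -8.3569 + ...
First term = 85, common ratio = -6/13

For |r| < 1, S = a / (1 - r)
S = 85 / (1 - (-6/13))
S = 85 / (19/13)
S = 1105/19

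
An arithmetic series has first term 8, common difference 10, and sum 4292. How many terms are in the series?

Using S = n/2 × [2a + (n-1)d]
4292 = n/2 × [2(8) + (n-1)(10)]
4292 = n/2 × [16 + 10n - 10]
8584 = n × [6 + 10n]
10n² + (6)n - 8584 = 0
Discriminant: Δ = (6)² - 4(10)(-8584) = 36 + 343360 = 343396
√Δ = 586
n = [-(6) + √Δ] / (2·10) = (-6 + 586) / 20 = 580 / 20 = 29
(The negative root is discarded since n must be a positive integer.)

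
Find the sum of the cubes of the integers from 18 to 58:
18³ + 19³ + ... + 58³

Use ∑_{k=1}^{n} k³ = [n(n+1)/2]², then subtract the first 17 terms.
∑_{k=1}^{58} k³ = [58×59/2]² = 1711² = 2927521
∑_{k=1}^{17} k³ = [17×18/2]² = 153² = 23409
∑_{k=18}^{58} k³ = 2927521 - 23409 = 2904112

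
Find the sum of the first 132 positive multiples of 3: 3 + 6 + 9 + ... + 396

Factor out 3: = 3(1 + 2 + ... + 132) = 3 × n(n+1)/2
= 3 × 132×133/2
= 3 × 8778
= 26334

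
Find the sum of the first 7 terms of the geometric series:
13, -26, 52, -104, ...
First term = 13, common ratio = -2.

Sₙ = a(1 - rⁿ) / (1 - r)
S_7 = 13(1 - (-2)^7) / (1 - (-2))
S_7 = 13(1 - (-128)) / (3)
S_7 = 559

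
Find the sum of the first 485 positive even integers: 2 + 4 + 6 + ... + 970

Sum of first n even numbers = n(n+1)
= 485×486
= 235710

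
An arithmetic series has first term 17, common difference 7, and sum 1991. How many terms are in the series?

Using S = n/2 × [2a + (n-1)d]
1991 = n/2 × [2(17) + (n-1)(7)]
1991 = n/2 × [34 + 7n - 7]
3982 = n × [27 + 7n]
7n² + (27)n - 3982 = 0
Discriminant: Δ = (27)² - 4(7)(-3982) = 729 + 111496 = 112225
√Δ = 335
n = [-(27) + √Δ] / (2·7) = (-27 + 335) / 14 = 308 / 14 = 22
(The negative root is discarded since n must be a positive integer.)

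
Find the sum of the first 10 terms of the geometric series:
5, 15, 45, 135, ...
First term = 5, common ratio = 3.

Sₙ = a(1 - rⁿ) / (1 - r)
S_10 = 5(1 - 3^10) / (1 - 3)
S_10 = 5(1 - 59049) / (-2)
S_10 = 147620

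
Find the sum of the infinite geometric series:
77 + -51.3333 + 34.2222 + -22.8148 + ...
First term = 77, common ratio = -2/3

For |r| < 1, S = a / (1 - r)
S = 77 / (1 - (-2/3))
S = 77 / (5/3)
S = 231/5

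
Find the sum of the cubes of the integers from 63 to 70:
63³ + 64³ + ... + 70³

Use ∑_{k=1}^{n} k³ = [n(n+1)/2]², then subtract the first 62 terms.
∑_{k=1}^{70} k³ = [70×71/2]² = 2485² = 6175225
∑_{k=1}^{62} k³ = [62×63/2]² = 1953² = 3814209
∑_{k=63}^{70} k³ = 6175225 - 3814209 = 2361016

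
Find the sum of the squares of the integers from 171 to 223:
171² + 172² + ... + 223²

Use ∑_{k=1}^{n} k² = n(n+1)(2n+1)/6, then subtract the first 170 terms.
∑_{k=1}^{223} k² = 223×224×447/6 = 3721424
∑_{k=1}^{170} k² = 170×171×341/6 = 1652145
∑_{k=171}^{223} k² = 3721424 - 1652145 = 2069279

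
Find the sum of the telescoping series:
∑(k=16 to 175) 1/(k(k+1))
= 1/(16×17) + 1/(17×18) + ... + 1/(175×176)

Partial fractions: 1/(k(k+1)) = 1/k - 1/(k+1)
The series telescopes:
= (1/16 - 1/17) + (1/17 - 1/18) + ... + (1/175 - 1/176)
= 1/16 - 1/176
= 5/88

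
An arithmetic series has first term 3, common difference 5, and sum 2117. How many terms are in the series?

Using S = n/2 × [2a + (n-1)d]
2117 = n/2 × [2(3) + (n-1)(5)]
2117 = n/2 × [6 + 5n - 5]
4234 = n × [1 + 5n]
5n² + (1)n - 4234 = 0
Discriminant: Δ = (1)² - 4(5)(-4234) = 1 + 84680 = 84681
√Δ = 291
n = [-(1) + √Δ] / (2·5) = (-1 + 291) / 10 = 290 / 10 = 29
(The negative root is discarded since n must be a positive integer.)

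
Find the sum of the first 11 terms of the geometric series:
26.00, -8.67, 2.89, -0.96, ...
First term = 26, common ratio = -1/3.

Sₙ = a(1 - rⁿ) / (1 - r)
S_11 = 26(1 - (-1/3)^11) / (1 - (-1/3))
S_11 = 26(1 - (-1/177147)) / (4/3)
S_11 = 1151462/59049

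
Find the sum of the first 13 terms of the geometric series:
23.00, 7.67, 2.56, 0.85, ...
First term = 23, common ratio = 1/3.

Sₙ = a(1 - rⁿ) / (1 - r)
S_13 = 23(1 - (1/3)^13) / (1 - (1/3))
S_13 = 23(1 - (1/1594323)) / (2/3)
S_13 = 18334703/531441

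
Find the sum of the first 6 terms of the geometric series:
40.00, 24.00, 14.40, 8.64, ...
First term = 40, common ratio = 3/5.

Sₙ = a(1 - rⁿ) / (1 - r)
S_6 = 40(1 - (3/5)^6) / (1 - (3/5))
S_6 = 40(1 - (729/15625)) / (2/5)
S_6 = 59584/625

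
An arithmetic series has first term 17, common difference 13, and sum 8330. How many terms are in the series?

Using S = n/2 × [2a + (n-1)d]
8330 = n/2 × [2(17) + (n-1)(13)]
8330 = n/2 × [34 + 13n - 13]
16660 = n × [21 + 13n]
13n² + (21)n - 16660 = 0
Discriminant: Δ = (21)² - 4(13)(-16660) = 441 + 866320 = 866761
√Δ = 931
n = [-(21) + √Δ] / (2·13) = (-21 + 931) / 26 = 910 / 26 = 35
(The negative root is discarded since n must be a positive integer.)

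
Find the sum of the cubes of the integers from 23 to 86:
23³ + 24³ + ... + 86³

Use ∑_{k=1}^{n} k³ = [n(n+1)/2]², then subtract the first 22 terms.
∑_{k=1}^{86} k³ = [86×87/2]² = 3741² = 13995081
∑_{k=1}^{22} k³ = [22×23/2]² = 253² = 64009
∑_{k=23}^{86} k³ = 13995081 - 64009 = 13931072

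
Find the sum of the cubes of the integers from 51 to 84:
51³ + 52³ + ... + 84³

Use ∑_{k=1}^{n} k³ = [n(n+1)/2]², then subtract the first 50 terms.
∑_{k=1}^{84} k³ = [84×85/2]² = 3570² = 12744900
∑_{k=1}^{50} k³ = [50×51/2]² = 1275² = 1625625
∑_{k=51}^{84} k³ = 12744900 - 1625625 = 11119275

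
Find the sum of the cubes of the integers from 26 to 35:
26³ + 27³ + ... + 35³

Use ∑_{k=1}^{n} k³ = [n(n+1)/2]², then subtract the first 25 terms.
∑_{k=1}^{35} k³ = [35×36/2]² = 630² = 396900
∑_{k=1}^{25} k³ = [25×26/2]² = 325² = 105625
∑_{k=26}^{35} k³ = 396900 - 105625 = 291275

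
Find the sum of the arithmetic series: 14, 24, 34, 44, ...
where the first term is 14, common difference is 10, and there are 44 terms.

Sₙ = n/2 × (first + last)
Last term = a + (n-1)d = 14 + (44-1)×10 = 444
S_44 = 44/2 × (14 + 444)
S_44 = 44/2 × 458 = 10076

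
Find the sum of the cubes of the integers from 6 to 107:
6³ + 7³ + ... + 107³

Use ∑_{k=1}^{n} k³ = [n(n+1)/2]², then subtract the first 5 terms.
∑_{k=1}^{107} k³ = [107×108/2]² = 5778² = 33385284
∑_{k=1}^{5} k³ = [5×6/2]² = 15² = 225
∑_{k=6}^{107} k³ = 33385284 - 225 = 33385059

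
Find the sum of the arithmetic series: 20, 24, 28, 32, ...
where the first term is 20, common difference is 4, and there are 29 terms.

Sₙ = n/2 × (first + last)
Last term = a + (n-1)d = 20 + (29-1)×4 = 132
S_29 = 29/2 × (20 + 132)
S_29 = 29/2 × 152 = 2204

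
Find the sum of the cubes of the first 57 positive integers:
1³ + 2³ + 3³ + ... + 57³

Formula: ∑k³ = [n(n+1)/2]²
= [57×58/2]²
= 1653²
= 2732409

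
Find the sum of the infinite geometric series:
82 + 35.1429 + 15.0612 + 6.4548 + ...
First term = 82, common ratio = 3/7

For |r| < 1, S = a / (1 - r)
S = 82 / (1 - (3/7))
S = 82 / (4/7)
S = 287/2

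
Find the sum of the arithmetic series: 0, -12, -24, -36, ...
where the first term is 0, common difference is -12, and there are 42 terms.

Sₙ = n/2 × (first + last)
Last term = a + (n-1)d = 0 + (42-1)×(-12) = -492
S_42 = 42/2 × (0 + (-492))
S_42 = 42/2 × (-492) = -10332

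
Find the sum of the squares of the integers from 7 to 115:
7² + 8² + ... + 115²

Use ∑_{k=1}^{n} k² = n(n+1)(2n+1)/6, then subtract the first 6 terms.
∑_{k=1}^{115} k² = 115×116×231/6 = 513590
∑_{k=1}^{6} k² = 6×7×13/6 = 91
∑_{k=7}^{115} k² = 513590 - 91 = 513499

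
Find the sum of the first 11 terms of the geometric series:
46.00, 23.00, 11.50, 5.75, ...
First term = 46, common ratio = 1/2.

Sₙ = a(1 - rⁿ) / (1 - r)
S_11 = 46(1 - (1/2)^11) / (1 - (1/2))
S_11 = 46(1 - (1/2048)) / (1/2)
S_11 = 47081/512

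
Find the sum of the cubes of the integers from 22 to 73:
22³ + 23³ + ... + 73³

Use ∑_{k=1}^{n} k³ = [n(n+1)/2]², then subtract the first 21 terms.
∑_{k=1}^{73} k³ = [73×74/2]² = 2701² = 7295401
∑_{k=1}^{21} k³ = [21×22/2]² = 231² = 53361
∑_{k=22}^{73} k³ = 7295401 - 53361 = 7242040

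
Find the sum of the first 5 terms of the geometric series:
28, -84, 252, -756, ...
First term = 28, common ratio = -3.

Sₙ = a(1 - rⁿ) / (1 - r)
S_5 = 28(1 - (-3)^5) / (1 - (-3))
S_5 = 28(1 - (-243)) / (4)
S_5 = 1708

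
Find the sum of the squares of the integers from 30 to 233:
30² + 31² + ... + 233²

Use ∑_{k=1}^{n} k² = n(n+1)(2n+1)/6, then subtract the first 29 terms.
∑_{k=1}^{233} k² = 233×234×467/6 = 4243629
∑_{k=1}^{29} k² = 29×30×59/6 = 8555
∑_{k=30}^{233} k² = 4243629 - 8555 = 4235074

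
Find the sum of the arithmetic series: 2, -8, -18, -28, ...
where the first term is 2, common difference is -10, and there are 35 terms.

Sₙ = n/2 × (first + last)
Last term = a + (n-1)d = 2 + (35-1)×(-10) = -338
S_35 = 35/2 × (2 + (-338))
S_35 = 35/2 × (-336) = -5880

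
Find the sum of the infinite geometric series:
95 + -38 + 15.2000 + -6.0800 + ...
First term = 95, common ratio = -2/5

For |r| < 1, S = a / (1 - r)
S = 95 / (1 - (-2/5))
S = 95 / (7/5)
S = 475/7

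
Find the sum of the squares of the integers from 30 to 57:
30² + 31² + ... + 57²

Use ∑_{k=1}^{n} k² = n(n+1)(2n+1)/6, then subtract the first 29 terms.
∑_{k=1}^{57} k² = 57×58×115/6 = 63365
∑_{k=1}^{29} k² = 29×30×59/6 = 8555
∑_{k=30}^{57} k² = 63365 - 8555 = 54810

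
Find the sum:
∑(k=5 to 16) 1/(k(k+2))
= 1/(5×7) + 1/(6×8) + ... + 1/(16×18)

Partial fractions: 1/(k(k+2)) = (1/2)[1/k - 1/(k+2)]
Telescoping leaves the first two and last two terms:
= (1/2)[1/5 + 1/6 - 1/17 - 1/18]
= 193/1530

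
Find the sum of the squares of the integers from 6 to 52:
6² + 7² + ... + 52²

Use ∑_{k=1}^{n} k² = n(n+1)(2n+1)/6, then subtract the first 5 terms.
∑_{k=1}^{52} k² = 52×53×105/6 = 48230
∑_{k=1}^{5} k² = 5×6×11/6 = 55
∑_{k=6}^{52} k² = 48230 - 55 = 48175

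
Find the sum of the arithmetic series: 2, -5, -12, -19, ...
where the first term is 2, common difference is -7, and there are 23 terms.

Sₙ = n/2 × (first + last)
Last term = a + (n-1)d = 2 + (23-1)×(-7) = -152
S_23 = 23/2 × (2 + (-152))
S_23 = 23/2 × (-150) = -1725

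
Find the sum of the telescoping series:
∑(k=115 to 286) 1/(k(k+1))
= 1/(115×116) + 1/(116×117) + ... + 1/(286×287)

Partial fractions: 1/(k(k+1)) = 1/k - 1/(k+1)
The series telescopes:
= (1/115 - 1/116) + (1/116 - 1/117) + ... + (1/286 - 1/287)
= 1/115 - 1/287
= 172/33005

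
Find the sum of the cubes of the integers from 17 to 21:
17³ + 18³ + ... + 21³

Use ∑_{k=1}^{n} k³ = [n(n+1)/2]², then subtract the first 16 terms.
∑_{k=1}^{21} k³ = [21×22/2]² = 231² = 53361
∑_{k=1}^{16} k³ = [16×17/2]² = 136² = 18496
∑_{k=17}^{21} k³ = 53361 - 18496 = 34865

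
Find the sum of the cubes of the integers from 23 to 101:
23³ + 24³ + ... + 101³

Use ∑_{k=1}^{n} k³ = [n(n+1)/2]², then subtract the first 22 terms.
∑_{k=1}^{101} k³ = [101×102/2]² = 5151² = 26532801
∑_{k=1}^{22} k³ = [22×23/2]² = 253² = 64009
∑_{k=23}^{101} k³ = 26532801 - 64009 = 26468792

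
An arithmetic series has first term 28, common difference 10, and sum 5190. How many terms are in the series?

Using S = n/2 × [2a + (n-1)d]
5190 = n/2 × [2(28) + (n-1)(10)]
5190 = n/2 × [56 + 10n - 10]
10380 = n × [46 + 10n]
10n² + (46)n - 10380 = 0
Discriminant: Δ = (46)² - 4(10)(-10380) = 2116 + 415200 = 417316
√Δ = 646
n = [-(46) + √Δ] / (2·10) = (-46 + 646) / 20 = 600 / 20 = 30
(The negative root is discarded since n must be a positive integer.)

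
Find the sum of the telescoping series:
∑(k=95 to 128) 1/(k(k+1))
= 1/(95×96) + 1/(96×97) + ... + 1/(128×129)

Partial fractions: 1/(k(k+1)) = 1/k - 1/(k+1)
The series telescopes:
= (1/95 - 1/96) + (1/96 - 1/97) + ... + (1/128 - 1/129)
= 1/95 - 1/129
= 34/12255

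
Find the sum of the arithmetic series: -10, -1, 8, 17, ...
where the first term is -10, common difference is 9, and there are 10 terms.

Sₙ = n/2 × (first + last)
Last term = a + (n-1)d = -10 + (10-1)×9 = 71
S_10 = 10/2 × (-10 + 71)
S_10 = 10/2 × 61 = 305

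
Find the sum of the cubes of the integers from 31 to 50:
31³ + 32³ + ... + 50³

Use ∑_{k=1}^{n} k³ = [n(n+1)/2]², then subtract the first 30 terms.
∑_{k=1}^{50} k³ = [50×51/2]² = 1275² = 1625625
∑_{k=1}^{30} k³ = [30×31/2]² = 465² = 216225
∑_{k=31}^{50} k³ = 1625625 - 216225 = 1409400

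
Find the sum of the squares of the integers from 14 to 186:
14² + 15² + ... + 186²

Use ∑_{k=1}^{n} k² = n(n+1)(2n+1)/6, then subtract the first 13 terms.
∑_{k=1}^{186} k² = 186×187×373/6 = 2162281
∑_{k=1}^{13} k² = 13×14×27/6 = 819
∑_{k=14}^{186} k² = 2162281 - 819 = 2161462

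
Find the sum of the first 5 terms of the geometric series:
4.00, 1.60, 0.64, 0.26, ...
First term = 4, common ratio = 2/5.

Sₙ = a(1 - rⁿ) / (1 - r)
S_5 = 4(1 - (2/5)^5) / (1 - (2/5))
S_5 = 4(1 - (32/3125)) / (3/5)
S_5 = 4124/625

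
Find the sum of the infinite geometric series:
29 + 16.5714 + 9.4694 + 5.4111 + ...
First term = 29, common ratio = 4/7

For |r| < 1, S = a / (1 - r)
S = 29 / (1 - (4/7))
S = 29 / (3/7)
S = 203/3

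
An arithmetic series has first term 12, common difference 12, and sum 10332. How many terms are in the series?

Using S = n/2 × [2a + (n-1)d]
10332 = n/2 × [2(12) + (n-1)(12)]
10332 = n/2 × [24 + 12n - 12]
20664 = n × [12 + 12n]
12n² + (12)n - 20664 = 0
Discriminant: Δ = (12)² - 4(12)(-20664) = 144 + 991872 = 992016
√Δ = 996
n = [-(12) + √Δ] / (2·12) = (-12 + 996) / 24 = 984 / 24 = 41
(The negative root is discarded since n must be a positive integer.)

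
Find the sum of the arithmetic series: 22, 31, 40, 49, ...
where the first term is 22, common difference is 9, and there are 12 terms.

Sₙ = n/2 × (first + last)
Last term = a + (n-1)d = 22 + (12-1)×9 = 121
S_12 = 12/2 × (22 + 121)
S_12 = 12/2 × 143 = 858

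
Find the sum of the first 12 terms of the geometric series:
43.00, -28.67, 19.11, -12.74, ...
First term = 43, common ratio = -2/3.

Sₙ = a(1 - rⁿ) / (1 - r)
S_12 = 43(1 - (-2/3)^12) / (1 - (-2/3))
S_12 = 43(1 - (4096/531441)) / (5/3)
S_12 = 4535167/177147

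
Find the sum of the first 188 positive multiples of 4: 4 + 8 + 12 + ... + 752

Factor out 4: = 4(1 + 2 + ... + 188) = 4 × n(n+1)/2
= 4 × 188×189/2
= 4 × 17766
= 71064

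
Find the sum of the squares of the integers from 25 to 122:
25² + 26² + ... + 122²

Use ∑_{k=1}^{n} k² = n(n+1)(2n+1)/6, then subtract the first 24 terms.
∑_{k=1}^{122} k² = 122×123×245/6 = 612745
∑_{k=1}^{24} k² = 24×25×49/6 = 4900
∑_{k=25}^{122} k² = 612745 - 4900 = 607845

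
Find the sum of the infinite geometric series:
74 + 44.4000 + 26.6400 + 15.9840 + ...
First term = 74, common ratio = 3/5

For |r| < 1, S = a / (1 - r)
S = 74 / (1 - (3/5))
S = 74 / (2/5)
S = 185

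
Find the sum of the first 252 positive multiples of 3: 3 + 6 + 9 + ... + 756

Factor out 3: = 3(1 + 2 + ... + 252) = 3 × n(n+1)/2
= 3 × 252×253/2
= 3 × 31878
= 95634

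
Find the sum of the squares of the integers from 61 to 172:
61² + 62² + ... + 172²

Use ∑_{k=1}^{n} k² = n(n+1)(2n+1)/6, then subtract the first 60 terms.
∑_{k=1}^{172} k² = 172×173×345/6 = 1710970
∑_{k=1}^{60} k² = 60×61×121/6 = 73810
∑_{k=61}^{172} k² = 1710970 - 73810 = 1637160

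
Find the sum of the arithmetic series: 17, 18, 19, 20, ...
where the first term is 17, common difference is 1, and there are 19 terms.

Sₙ = n/2 × (first + last)
Last term = a + (n-1)d = 17 + (19-1)×1 = 35
S_19 = 19/2 × (17 + 35)
S_19 = 19/2 × 52 = 494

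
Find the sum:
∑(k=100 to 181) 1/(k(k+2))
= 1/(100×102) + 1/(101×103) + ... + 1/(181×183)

Partial fractions: 1/(k(k+2)) = (1/2)[1/k - 1/(k+2)]
Telescoping leaves the first two and last two terms:
= (1/2)[1/100 + 1/101 - 1/182 - 1/183]
= 1504003/336390600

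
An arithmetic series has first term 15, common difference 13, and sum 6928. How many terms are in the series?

Using S = n/2 × [2a + (n-1)d]
6928 = n/2 × [2(15) + (n-1)(13)]
6928 = n/2 × [30 + 13n - 13]
13856 = n × [17 + 13n]
13n² + (17)n - 13856 = 0
Discriminant: Δ = (17)² - 4(13)(-13856) = 289 + 720512 = 720801
√Δ = 849
n = [-(17) + √Δ] / (2·13) = (-17 + 849) / 26 = 832 / 26 = 32
(The negative root is discarded since n must be a positive integer.)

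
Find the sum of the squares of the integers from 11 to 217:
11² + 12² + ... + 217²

Use ∑_{k=1}^{n} k² = n(n+1)(2n+1)/6, then subtract the first 10 terms.
∑_{k=1}^{217} k² = 217×218×435/6 = 3429685
∑_{k=1}^{10} k² = 10×11×21/6 = 385
∑_{k=11}^{217} k² = 3429685 - 385 = 3429300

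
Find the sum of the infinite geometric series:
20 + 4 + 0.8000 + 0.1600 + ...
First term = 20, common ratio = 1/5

For |r| < 1, S = a / (1 - r)
S = 20 / (1 - (1/5))
S = 20 / (4/5)
S = 25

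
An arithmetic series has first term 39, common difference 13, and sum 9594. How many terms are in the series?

Using S = n/2 × [2a + (n-1)d]
9594 = n/2 × [2(39) + (n-1)(13)]
9594 = n/2 × [78 + 13n - 13]
19188 = n × [65 + 13n]
13n² + (65)n - 19188 = 0
Discriminant: Δ = (65)² - 4(13)(-19188) = 4225 + 997776 = 1002001
√Δ = 1001
n = [-(65) + √Δ] / (2·13) = (-65 + 1001) / 26 = 936 / 26 = 36
(The negative root is discarded since n must be a positive integer.)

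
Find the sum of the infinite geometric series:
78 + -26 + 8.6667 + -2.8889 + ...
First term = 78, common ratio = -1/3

For |r| < 1, S = a / (1 - r)
S = 78 / (1 - (-1/3))
S = 78 / (4/3)
S = 117/2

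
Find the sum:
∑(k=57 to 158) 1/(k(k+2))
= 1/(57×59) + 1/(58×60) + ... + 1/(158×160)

Partial fractions: 1/(k(k+2)) = (1/2)[1/k - 1/(k+2)]
Telescoping leaves the first two and last two terms:
= (1/2)[1/57 + 1/58 - 1/159 - 1/160]
= 311831/28034880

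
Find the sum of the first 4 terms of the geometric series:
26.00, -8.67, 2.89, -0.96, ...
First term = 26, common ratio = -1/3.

Sₙ = a(1 - rⁿ) / (1 - r)
S_4 = 26(1 - (-1/3)^4) / (1 - (-1/3))
S_4 = 26(1 - (1/81)) / (4/3)
S_4 = 520/27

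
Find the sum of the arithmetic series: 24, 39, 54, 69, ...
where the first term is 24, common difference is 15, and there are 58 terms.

Sₙ = n/2 × (first + last)
Last term = a + (n-1)d = 24 + (58-1)×15 = 879
S_58 = 58/2 × (24 + 879)
S_58 = 58/2 × 903 = 26187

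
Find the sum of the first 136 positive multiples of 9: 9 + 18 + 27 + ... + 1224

Factor out 9: = 9(1 + 2 + ... + 136) = 9 × n(n+1)/2
= 9 × 136×137/2
= 9 × 9316
= 83844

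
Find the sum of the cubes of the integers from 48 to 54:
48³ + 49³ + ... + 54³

Use ∑_{k=1}^{n} k³ = [n(n+1)/2]², then subtract the first 47 terms.
∑_{k=1}^{54} k³ = [54×55/2]² = 1485² = 2205225
∑_{k=1}^{47} k³ = [47×48/2]² = 1128² = 1272384
∑_{k=48}^{54} k³ = 2205225 - 1272384 = 932841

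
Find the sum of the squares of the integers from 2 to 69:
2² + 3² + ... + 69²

Use ∑_{k=1}^{n} k² = n(n+1)(2n+1)/6, then subtract the first 1 terms.
∑_{k=1}^{69} k² = 69×70×139/6 = 111895
∑_{k=1}^{1} k² = 1×2×3/6 = 1
∑_{k=2}^{69} k² = 111895 - 1 = 111894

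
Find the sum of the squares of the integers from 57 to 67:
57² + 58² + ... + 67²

Use ∑_{k=1}^{n} k² = n(n+1)(2n+1)/6, then subtract the first 56 terms.
∑_{k=1}^{67} k² = 67×68×135/6 = 102510
∑_{k=1}^{56} k² = 56×57×113/6 = 60116
∑_{k=57}^{67} k² = 102510 - 60116 = 42394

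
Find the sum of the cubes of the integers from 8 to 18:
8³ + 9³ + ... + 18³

Use ∑_{k=1}^{n} k³ = [n(n+1)/2]², then subtract the first 7 terms.
∑_{k=1}^{18} k³ = [18×19/2]² = 171² = 29241
∑_{k=1}^{7} k³ = [7×8/2]² = 28² = 784
∑_{k=8}^{18} k³ = 29241 - 784 = 28457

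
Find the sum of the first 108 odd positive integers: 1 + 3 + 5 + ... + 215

Sum of first n odd numbers = n²
= 108²
= 11664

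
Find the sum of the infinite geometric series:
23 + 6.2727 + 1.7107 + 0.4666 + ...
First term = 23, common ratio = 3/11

For |r| < 1, S = a / (1 - r)
S = 23 / (1 - (3/11))
S = 23 / (8/11)
S = 253/8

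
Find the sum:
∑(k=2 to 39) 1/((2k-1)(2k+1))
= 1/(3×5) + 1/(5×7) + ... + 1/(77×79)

Partial fractions: 1/((2k-1)(2k+1)) = (1/2)[1/(2k-1) - 1/(2k+1)]
The series telescopes:
= (1/2)[1/3 - 1/79]
= 38/237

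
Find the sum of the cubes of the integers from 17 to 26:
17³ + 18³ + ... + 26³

Use ∑_{k=1}^{n} k³ = [n(n+1)/2]², then subtract the first 16 terms.
∑_{k=1}^{26} k³ = [26×27/2]² = 351² = 123201
∑_{k=1}^{16} k³ = [16×17/2]² = 136² = 18496
∑_{k=17}^{26} k³ = 123201 - 18496 = 104705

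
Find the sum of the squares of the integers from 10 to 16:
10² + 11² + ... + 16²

Use ∑_{k=1}^{n} k² = n(n+1)(2n+1)/6, then subtract the first 9 terms.
∑_{k=1}^{16} k² = 16×17×33/6 = 1496
∑_{k=1}^{9} k² = 9×10×19/6 = 285
∑_{k=10}^{16} k² = 1496 - 285 = 1211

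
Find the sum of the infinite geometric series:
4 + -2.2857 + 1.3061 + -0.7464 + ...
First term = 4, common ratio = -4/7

For |r| < 1, S = a / (1 - r)
S = 4 / (1 - (-4/7))
S = 4 / (11/7)
S = 28/11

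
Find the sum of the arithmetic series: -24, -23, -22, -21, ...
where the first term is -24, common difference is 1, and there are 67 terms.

Sₙ = n/2 × (first + last)
Last term = a + (n-1)d = -24 + (67-1)×1 = 42
S_67 = 67/2 × (-24 + 42)
S_67 = 67/2 × 18 = 603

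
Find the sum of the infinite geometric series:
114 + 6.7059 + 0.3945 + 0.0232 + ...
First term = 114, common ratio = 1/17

For |r| < 1, S = a / (1 - r)
S = 114 / (1 - (1/17))
S = 114 / (16/17)
S = 969/8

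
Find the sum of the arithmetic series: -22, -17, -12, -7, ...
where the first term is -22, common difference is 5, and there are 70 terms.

Sₙ = n/2 × (first + last)
Last term = a + (n-1)d = -22 + (70-1)×5 = 323
S_70 = 70/2 × (-22 + 323)
S_70 = 70/2 × 301 = 10535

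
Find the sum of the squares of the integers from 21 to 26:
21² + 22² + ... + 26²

Use ∑_{k=1}^{n} k² = n(n+1)(2n+1)/6, then subtract the first 20 terms.
∑_{k=1}^{26} k² = 26×27×53/6 = 6201
∑_{k=1}^{20} k² = 20×21×41/6 = 2870
∑_{k=21}^{26} k² = 6201 - 2870 = 3331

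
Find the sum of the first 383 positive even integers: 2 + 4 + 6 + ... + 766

Sum of first n even numbers = n(n+1)
= 383×384
= 147072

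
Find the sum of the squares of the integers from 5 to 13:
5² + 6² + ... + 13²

Use ∑_{k=1}^{n} k² = n(n+1)(2n+1)/6, then subtract the first 4 terms.
∑_{k=1}^{13} k² = 13×14×27/6 = 819
∑_{k=1}^{4} k² = 4×5×9/6 = 30
∑_{k=5}^{13} k² = 819 - 30 = 789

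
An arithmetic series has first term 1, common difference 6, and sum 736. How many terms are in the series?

Using S = n/2 × [2a + (n-1)d]
736 = n/2 × [2(1) + (n-1)(6)]
736 = n/2 × [2 + 6n - 6]
1472 = n × [-4 + 6n]
6n² + (-4)n - 1472 = 0
Discriminant: Δ = (-4)² - 4(6)(-1472) = 16 + 35328 = 35344
√Δ = 188
n = [-(-4) + √Δ] / (2·6) = (4 + 188) / 12 = 192 / 12 = 16
(The negative root is discarded since n must be a positive integer.)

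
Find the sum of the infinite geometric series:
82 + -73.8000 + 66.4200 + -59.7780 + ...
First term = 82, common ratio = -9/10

For |r| < 1, S = a / (1 - r)
S = 82 / (1 - (-9/10))
S = 82 / (19/10)
S = 820/19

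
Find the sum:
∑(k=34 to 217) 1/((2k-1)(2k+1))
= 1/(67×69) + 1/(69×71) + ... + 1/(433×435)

Partial fractions: 1/((2k-1)(2k+1)) = (1/2)[1/(2k-1) - 1/(2k+1)]
The series telescopes:
= (1/2)[1/67 - 1/435]
= 184/29145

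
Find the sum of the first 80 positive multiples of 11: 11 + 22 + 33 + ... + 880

Factor out 11: = 11(1 + 2 + ... + 80) = 11 × n(n+1)/2
= 11 × 80×81/2
= 11 × 3240
= 35640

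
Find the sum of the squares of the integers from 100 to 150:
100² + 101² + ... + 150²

Use ∑_{k=1}^{n} k² = n(n+1)(2n+1)/6, then subtract the first 99 terms.
∑_{k=1}^{150} k² = 150×151×301/6 = 1136275
∑_{k=1}^{99} k² = 99×100×199/6 = 328350
∑_{k=100}^{150} k² = 1136275 - 328350 = 807925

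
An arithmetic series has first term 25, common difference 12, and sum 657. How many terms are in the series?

Using S = n/2 × [2a + (n-1)d]
657 = n/2 × [2(25) + (n-1)(12)]
657 = n/2 × [50 + 12n - 12]
1314 = n × [38 + 12n]
12n² + (38)n - 1314 = 0
Discriminant: Δ = (38)² - 4(12)(-1314) = 1444 + 63072 = 64516
√Δ = 254
n = [-(38) + √Δ] / (2·12) = (-38 + 254) / 24 = 216 / 24 = 9
(The negative root is discarded since n must be a positive integer.)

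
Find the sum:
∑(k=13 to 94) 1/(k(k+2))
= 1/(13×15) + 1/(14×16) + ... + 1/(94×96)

Partial fractions: 1/(k(k+2)) = (1/2)[1/k - 1/(k+2)]
Telescoping leaves the first two and last two terms:
= (1/2)[1/13 + 1/14 - 1/95 - 1/96]
= 105739/1659840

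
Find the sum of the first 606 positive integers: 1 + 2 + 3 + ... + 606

Formula: ∑k = n(n+1)/2
= 606×607/2
= 367842/2
= 183921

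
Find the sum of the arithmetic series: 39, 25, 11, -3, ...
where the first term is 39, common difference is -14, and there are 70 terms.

Sₙ = n/2 × (first + last)
Last term = a + (n-1)d = 39 + (70-1)×(-14) = -927
S_70 = 70/2 × (39 + (-927))
S_70 = 70/2 × (-888) = -31080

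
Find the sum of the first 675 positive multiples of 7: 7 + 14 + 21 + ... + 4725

Factor out 7: = 7(1 + 2 + ... + 675) = 7 × n(n+1)/2
= 7 × 675×676/2
= 7 × 228150
= 1597050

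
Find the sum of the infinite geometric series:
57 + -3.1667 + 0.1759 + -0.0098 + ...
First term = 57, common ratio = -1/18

For |r| < 1, S = a / (1 - r)
S = 57 / (1 - (-1/18))
S = 57 / (19/18)
S = 54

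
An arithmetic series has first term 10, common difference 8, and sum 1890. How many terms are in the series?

Using S = n/2 × [2a + (n-1)d]
1890 = n/2 × [2(10) + (n-1)(8)]
1890 = n/2 × [20 + 8n - 8]
3780 = n × [12 + 8n]
8n² + (12)n - 3780 = 0
Discriminant: Δ = (12)² - 4(8)(-3780) = 144 + 120960 = 121104
√Δ = 348
n = [-(12) + √Δ] / (2·8) = (-12 + 348) / 16 = 336 / 16 = 21
(The negative root is discarded since n must be a positive integer.)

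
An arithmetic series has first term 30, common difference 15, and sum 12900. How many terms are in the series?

Using S = n/2 × [2a + (n-1)d]
12900 = n/2 × [2(30) + (n-1)(15)]
12900 = n/2 × [60 + 15n - 15]
25800 = n × [45 + 15n]
15n² + (45)n - 25800 = 0
Discriminant: Δ = (45)² - 4(15)(-25800) = 2025 + 1548000 = 1550025
√Δ = 1245
n = [-(45) + √Δ] / (2·15) = (-45 + 1245) / 30 = 1200 / 30 = 40
(The negative root is discarded since n must be a positive integer.)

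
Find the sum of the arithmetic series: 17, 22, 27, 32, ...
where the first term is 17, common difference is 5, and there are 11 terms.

Sₙ = n/2 × (first + last)
Last term = a + (n-1)d = 17 + (11-1)×5 = 67
S_11 = 11/2 × (17 + 67)
S_11 = 11/2 × 84 = 462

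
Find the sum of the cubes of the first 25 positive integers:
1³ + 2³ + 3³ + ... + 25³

Formula: ∑k³ = [n(n+1)/2]²
= [25×26/2]²
= 325²
= 105625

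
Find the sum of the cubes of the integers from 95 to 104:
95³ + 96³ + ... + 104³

Use ∑_{k=1}^{n} k³ = [n(n+1)/2]², then subtract the first 94 terms.
∑_{k=1}^{104} k³ = [104×105/2]² = 5460² = 29811600
∑_{k=1}^{94} k³ = [94×95/2]² = 4465² = 19936225
∑_{k=95}^{104} k³ = 29811600 - 19936225 = 9875375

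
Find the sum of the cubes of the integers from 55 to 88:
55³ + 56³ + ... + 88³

Use ∑_{k=1}^{n} k³ = [n(n+1)/2]², then subtract the first 54 terms.
∑_{k=1}^{88} k³ = [88×89/2]² = 3916² = 15335056
∑_{k=1}^{54} k³ = [54×55/2]² = 1485² = 2205225
∑_{k=55}^{88} k³ = 15335056 - 2205225 = 13129831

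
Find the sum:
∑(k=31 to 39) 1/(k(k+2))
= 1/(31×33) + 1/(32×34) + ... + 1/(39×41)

Partial fractions: 1/(k(k+2)) = (1/2)[1/k - 1/(k+2)]
Telescoping leaves the first two and last two terms:
= (1/2)[1/31 + 1/32 - 1/40 - 1/41]
= 2871/406720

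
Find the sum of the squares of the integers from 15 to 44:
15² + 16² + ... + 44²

Use ∑_{k=1}^{n} k² = n(n+1)(2n+1)/6, then subtract the first 14 terms.
∑_{k=1}^{44} k² = 44×45×89/6 = 29370
∑_{k=1}^{14} k² = 14×15×29/6 = 1015
∑_{k=15}^{44} k² = 29370 - 1015 = 28355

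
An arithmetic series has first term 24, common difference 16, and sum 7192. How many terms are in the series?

Using S = n/2 × [2a + (n-1)d]
7192 = n/2 × [2(24) + (n-1)(16)]
7192 = n/2 × [48 + 16n - 16]
14384 = n × [32 + 16n]
16n² + (32)n - 14384 = 0
Discriminant: Δ = (32)² - 4(16)(-14384) = 1024 + 920576 = 921600
√Δ = 960
n = [-(32) + √Δ] / (2·16) = (-32 + 960) / 32 = 928 / 32 = 29
(The negative root is discarded since n must be a positive integer.)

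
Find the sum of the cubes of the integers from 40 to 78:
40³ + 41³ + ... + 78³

Use ∑_{k=1}^{n} k³ = [n(n+1)/2]², then subtract the first 39 terms.
∑_{k=1}^{78} k³ = [78×79/2]² = 3081² = 9492561
∑_{k=1}^{39} k³ = [39×40/2]² = 780² = 608400
∑_{k=40}^{78} k³ = 9492561 - 608400 = 8884161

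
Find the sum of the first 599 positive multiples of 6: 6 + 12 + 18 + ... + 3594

Factor out 6: = 6(1 + 2 + ... + 599) = 6 × n(n+1)/2
= 6 × 599×600/2
= 6 × 179700
= 1078200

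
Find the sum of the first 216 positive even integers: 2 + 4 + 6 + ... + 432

Sum of first n even numbers = n(n+1)
= 216×217
= 46872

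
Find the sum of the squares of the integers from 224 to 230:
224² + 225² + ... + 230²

Use ∑_{k=1}^{n} k² = n(n+1)(2n+1)/6, then subtract the first 223 terms.
∑_{k=1}^{230} k² = 230×231×461/6 = 4082155
∑_{k=1}^{223} k² = 223×224×447/6 = 3721424
∑_{k=224}^{230} k² = 4082155 - 3721424 = 360731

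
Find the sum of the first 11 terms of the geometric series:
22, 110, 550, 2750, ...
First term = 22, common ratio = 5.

Sₙ = a(1 - rⁿ) / (1 - r)
S_11 = 22(1 - 5^11) / (1 - 5)
S_11 = 22(1 - 48828125) / (-4)
S_11 = 268554682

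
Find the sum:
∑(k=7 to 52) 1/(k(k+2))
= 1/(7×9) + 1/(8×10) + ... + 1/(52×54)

Partial fractions: 1/(k(k+2)) = (1/2)[1/k - 1/(k+2)]
Telescoping leaves the first two and last two terms:
= (1/2)[1/7 + 1/8 - 1/53 - 1/54]
= 18469/160272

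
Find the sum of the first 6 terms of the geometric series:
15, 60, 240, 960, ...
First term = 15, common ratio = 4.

Sₙ = a(1 - rⁿ) / (1 - r)
S_6 = 15(1 - 4^6) / (1 - 4)
S_6 = 15(1 - 4096) / (-3)
S_6 = 20475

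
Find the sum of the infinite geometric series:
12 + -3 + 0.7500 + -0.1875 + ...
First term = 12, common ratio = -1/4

For |r| < 1, S = a / (1 - r)
S = 12 / (1 - (-1/4))
S = 12 / (5/4)
S = 48/5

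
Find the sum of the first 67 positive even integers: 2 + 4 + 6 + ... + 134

Sum of first n even numbers = n(n+1)
= 67×68
= 4556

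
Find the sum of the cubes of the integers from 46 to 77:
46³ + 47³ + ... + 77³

Use ∑_{k=1}^{n} k³ = [n(n+1)/2]², then subtract the first 45 terms.
∑_{k=1}^{77} k³ = [77×78/2]² = 3003² = 9018009
∑_{k=1}^{45} k³ = [45×46/2]² = 1035² = 1071225
∑_{k=46}^{77} k³ = 9018009 - 1071225 = 7946784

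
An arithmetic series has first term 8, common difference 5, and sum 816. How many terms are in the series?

Using S = n/2 × [2a + (n-1)d]
816 = n/2 × [2(8) + (n-1)(5)]
816 = n/2 × [16 + 5n - 5]
1632 = n × [11 + 5n]
5n² + (11)n - 1632 = 0
Discriminant: Δ = (11)² - 4(5)(-1632) = 121 + 32640 = 32761
√Δ = 181
n = [-(11) + √Δ] / (2·5) = (-11 + 181) / 10 = 170 / 10 = 17
(The negative root is discarded since n must be a positive integer.)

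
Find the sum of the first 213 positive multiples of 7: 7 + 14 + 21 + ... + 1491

Factor out 7: = 7(1 + 2 + ... + 213) = 7 × n(n+1)/2
= 7 × 213×214/2
= 7 × 22791
= 159537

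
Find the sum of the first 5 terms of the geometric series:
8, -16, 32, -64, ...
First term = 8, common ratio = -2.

Sₙ = a(1 - rⁿ) / (1 - r)
S_5 = 8(1 - (-2)^5) / (1 - (-2))
S_5 = 8(1 - (-32)) / (3)
S_5 = 88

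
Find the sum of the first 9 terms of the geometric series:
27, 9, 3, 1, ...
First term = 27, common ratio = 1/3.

Sₙ = a(1 - rⁿ) / (1 - r)
S_9 = 27(1 - (1/3)^9) / (1 - (1/3))
S_9 = 27(1 - (1/19683)) / (2/3)
S_9 = 9841/243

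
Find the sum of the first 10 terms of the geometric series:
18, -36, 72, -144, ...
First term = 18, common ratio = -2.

Sₙ = a(1 - rⁿ) / (1 - r)
S_10 = 18(1 - (-2)^10) / (1 - (-2))
S_10 = 18(1 - 1024) / (3)
S_10 = -6138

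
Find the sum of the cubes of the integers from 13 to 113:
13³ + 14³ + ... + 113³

Use ∑_{k=1}^{n} k³ = [n(n+1)/2]², then subtract the first 12 terms.
∑_{k=1}^{113} k³ = [113×114/2]² = 6441² = 41486481
∑_{k=1}^{12} k³ = [12×13/2]² = 78² = 6084
∑_{k=13}^{113} k³ = 41486481 - 6084 = 41480397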